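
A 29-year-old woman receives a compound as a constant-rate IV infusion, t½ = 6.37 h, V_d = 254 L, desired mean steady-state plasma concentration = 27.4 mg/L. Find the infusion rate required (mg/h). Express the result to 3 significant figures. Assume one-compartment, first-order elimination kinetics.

757 mg/h

k = ln2 / t½ = 0.693147 / 6.37 = 0.1088 h⁻¹
CL = k × Vd = 0.1088 × 254 = 27.64 L/h
At steady state, infusion rate R₀ = Css × CL = 27.4 × 27.64 = 757.3 mg/h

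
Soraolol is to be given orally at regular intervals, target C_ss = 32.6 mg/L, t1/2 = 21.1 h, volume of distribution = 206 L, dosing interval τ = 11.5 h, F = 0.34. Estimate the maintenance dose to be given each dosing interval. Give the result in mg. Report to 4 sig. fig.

7462 mg

k = ln2 / t½ = 0.693147 / 21.1 = 0.03285 h⁻¹
CL = k × Vd = 0.03285 × 206 = 6.767 L/h
At steady state, F × (Dose/τ) = Css × CL.
Dose = Css × CL × τ / F = 32.6 × 6.767 × 11.5 / 0.34 = 7462 mg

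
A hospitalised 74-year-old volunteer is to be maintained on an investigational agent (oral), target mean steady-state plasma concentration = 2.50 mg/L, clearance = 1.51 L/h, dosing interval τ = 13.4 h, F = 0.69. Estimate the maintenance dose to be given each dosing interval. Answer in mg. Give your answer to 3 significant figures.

At steady state, F × (Dose/τ) = Css × CL.
Dose = Css × CL × τ / F = 2.50 × 1.510 × 13.4 / 0.69 = 73.31 mg

73.3 mg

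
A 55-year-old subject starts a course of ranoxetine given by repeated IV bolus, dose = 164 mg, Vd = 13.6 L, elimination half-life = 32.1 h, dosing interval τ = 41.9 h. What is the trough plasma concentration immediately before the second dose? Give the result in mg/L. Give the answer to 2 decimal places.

4.88 mg/L

C₀ per dose = Dose / Vd = 164 / 13.6 = 12.06 mg/L
k = ln2 / t½ = 0.693147 / 32.1 = 0.02159 h⁻¹
Fraction remaining after one interval: r = e^(−kτ) = e^(−0.02159 × 41.9) = 0.4047
Before dose 2, 1 dose has been given (aged 1τ).
C_trough = C₀ × r = 12.06 × 0.4047 = 4.881 mg/L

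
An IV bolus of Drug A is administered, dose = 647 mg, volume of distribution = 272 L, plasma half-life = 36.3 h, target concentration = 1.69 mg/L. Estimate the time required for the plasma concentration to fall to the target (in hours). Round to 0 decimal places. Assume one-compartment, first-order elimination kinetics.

18 h

C₀ = Dose / Vd = 647.0 / 272 = 2.379 mg/L
k = ln2 / t½ = 0.693147 / 36.3 = 0.01909 h⁻¹
t = ln(C₀ / C) / k = ln(2.379 / 1.69) / 0.01909
  = ln(1.408) / 0.01909 = 0.3422 / 0.01909 = 17.93 h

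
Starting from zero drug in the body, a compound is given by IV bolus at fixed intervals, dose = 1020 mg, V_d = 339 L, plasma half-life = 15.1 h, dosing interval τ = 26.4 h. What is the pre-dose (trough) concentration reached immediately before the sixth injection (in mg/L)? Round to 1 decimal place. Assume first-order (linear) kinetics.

1.3 mg/L

C₀ per dose = Dose / Vd = 1020 / 339 = 3.009 mg/L
k = ln2 / t½ = 0.693147 / 15.1 = 0.04590 h⁻¹
Fraction remaining after one interval: r = e^(−kτ) = e^(−0.04590 × 26.4) = 0.2977
Before dose 6, 5 doses have been given (aged 1τ, 2τ, 3τ, 4τ, 5τ).
C_trough = C₀ × (r + r² + … + r^5) = C₀ × r(1−r^5)/(1−r)
        = 3.009 × 0.2977 × (1 − 0.002338) / (1 − 0.2977) = 1.273 mg/L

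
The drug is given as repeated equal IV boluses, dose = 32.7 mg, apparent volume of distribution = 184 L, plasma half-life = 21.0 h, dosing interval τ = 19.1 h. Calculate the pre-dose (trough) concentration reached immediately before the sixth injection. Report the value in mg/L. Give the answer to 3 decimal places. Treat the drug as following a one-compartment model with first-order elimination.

C₀ per dose = Dose / Vd = 32.7 / 184 = 0.1777 mg/L
k = ln2 / t½ = 0.693147 / 21.0 = 0.03301 h⁻¹
Fraction remaining after one interval: r = e^(−kτ) = e^(−0.03301 × 19.1) = 0.5323
Before dose 6, 5 doses have been given (aged 1τ, 2τ, 3τ, 4τ, 5τ).
C_trough = C₀ × (r + r² + … + r^5) = C₀ × r(1−r^5)/(1−r)
        = 0.1777 × 0.5323 × (1 − 0.04273) / (1 − 0.5323) = 0.1936 mg/L

0.194 mg/L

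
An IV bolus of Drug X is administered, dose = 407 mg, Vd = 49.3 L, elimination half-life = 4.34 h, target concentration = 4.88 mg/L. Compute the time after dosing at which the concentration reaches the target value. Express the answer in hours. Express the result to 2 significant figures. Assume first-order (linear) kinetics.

C₀ = Dose / Vd = 407.0 / 49.3 = 8.256 mg/L
k = ln2 / t½ = 0.693147 / 4.34 = 0.1597 h⁻¹
t = ln(C₀ / C) / k = ln(8.256 / 4.88) / 0.1597
  = ln(1.692) / 0.1597 = 0.5259 / 0.1597 = 3.293 h

3.3 h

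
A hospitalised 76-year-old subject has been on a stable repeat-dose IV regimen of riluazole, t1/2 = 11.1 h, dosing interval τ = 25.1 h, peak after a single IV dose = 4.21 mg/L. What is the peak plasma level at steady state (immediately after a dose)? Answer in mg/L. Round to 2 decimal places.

k = ln2 / t½ = 0.693147 / 11.1 = 0.06245 h⁻¹
e^(−kτ) = e^(−0.06245 × 25.1) = 0.2086
Accumulation ratio R = 1 / (1 − e^(−kτ)) = 1 / (1 − 0.2086) = 1.264
Steady-state peak = C₀ × R = 4.21 × 1.264 = 5.321 mg/L

5.32 mg/L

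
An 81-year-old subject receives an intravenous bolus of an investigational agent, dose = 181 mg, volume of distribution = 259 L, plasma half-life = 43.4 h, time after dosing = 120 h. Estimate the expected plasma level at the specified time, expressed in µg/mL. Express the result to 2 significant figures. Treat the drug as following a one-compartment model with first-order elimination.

C₀ = Dose / Vd = 181.0 / 259 = 0.6988 mg/L
k = ln2 / t½ = 0.693147 / 43.4 = 0.01597 h⁻¹
C = C₀ · e^(−k·t) = 0.6988 × e^(−0.01597 × 120)
  = 0.6988 × 0.1471 = 0.1028 mg/L
(0.1028 mg/L = 0.1028 µg/mL)

0.10 µg/mL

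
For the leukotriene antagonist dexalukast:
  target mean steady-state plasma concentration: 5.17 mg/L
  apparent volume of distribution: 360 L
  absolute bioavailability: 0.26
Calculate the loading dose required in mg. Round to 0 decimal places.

LD = Css × Vd / F = 5.17 × 360 / 0.26 = 7158 mg

7158 mg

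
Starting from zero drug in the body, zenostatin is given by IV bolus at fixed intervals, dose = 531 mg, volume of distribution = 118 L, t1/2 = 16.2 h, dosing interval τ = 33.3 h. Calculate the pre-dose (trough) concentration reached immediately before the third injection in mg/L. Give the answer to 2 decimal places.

C₀ per dose = Dose / Vd = 531 / 118 = 4.500 mg/L
k = ln2 / t½ = 0.693147 / 16.2 = 0.04279 h⁻¹
Fraction remaining after one interval: r = e^(−kτ) = e^(−0.04279 × 33.3) = 0.2405
Before dose 3, 2 doses have been given (aged 1τ, 2τ).
C_trough = C₀ × (r + r²) = 4.500 × (0.2405 + 0.05784) = 1.343 mg/L

1.34 mg/L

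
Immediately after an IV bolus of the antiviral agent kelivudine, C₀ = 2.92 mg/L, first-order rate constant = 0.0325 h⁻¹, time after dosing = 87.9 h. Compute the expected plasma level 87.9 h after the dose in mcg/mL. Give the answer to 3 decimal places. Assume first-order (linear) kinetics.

0.168 mcg/mL

C = C₀ · e^(−k·t) = 2.920 × e^(−0.03250 × 87.9)
  = 2.920 × 0.05746 = 0.1678 mg/L
(0.1678 mg/L = 0.1678 mcg/mL)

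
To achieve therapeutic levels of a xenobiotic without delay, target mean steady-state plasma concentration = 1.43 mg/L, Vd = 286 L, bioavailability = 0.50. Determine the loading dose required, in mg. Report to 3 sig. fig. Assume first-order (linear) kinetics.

LD = Css × Vd / F = 1.43 × 286 / 0.50 = 818.0 mg

818 mg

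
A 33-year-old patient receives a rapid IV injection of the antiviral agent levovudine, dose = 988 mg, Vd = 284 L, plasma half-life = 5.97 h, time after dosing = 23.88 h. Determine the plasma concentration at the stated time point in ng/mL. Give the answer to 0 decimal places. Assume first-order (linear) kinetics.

217 ng/mL

C₀ = Dose / Vd = 988.0 / 284 = 3.479 mg/L
k = ln2 / t½ = 0.693147 / 5.97 = 0.1161 h⁻¹
t / t½ = 23.88 / 5.97 = 4 half-lives
C = C₀ × (1/2)^4 = 3.479 × 0.06250 = 0.2174 mg/L
Convert: 0.2174 mg/L × 1000 = 217.4 ng/mL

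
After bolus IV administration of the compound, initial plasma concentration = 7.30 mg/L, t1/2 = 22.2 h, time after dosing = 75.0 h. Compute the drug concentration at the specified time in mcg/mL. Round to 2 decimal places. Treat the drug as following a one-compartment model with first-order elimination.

0.70 mcg/mL

k = ln2 / t½ = 0.693147 / 22.2 = 0.03122 h⁻¹
C = C₀ · e^(−k·t) = 7.300 × e^(−0.03122 × 75.0)
  = 7.300 × 0.09618 = 0.7021 mg/L
(0.7021 mg/L = 0.7021 mcg/mL)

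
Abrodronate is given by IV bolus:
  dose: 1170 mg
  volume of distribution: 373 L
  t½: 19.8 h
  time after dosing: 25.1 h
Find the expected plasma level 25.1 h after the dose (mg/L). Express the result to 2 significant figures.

C₀ = Dose / Vd = 1170 / 373 = 3.137 mg/L
k = ln2 / t½ = 0.693147 / 19.8 = 0.03501 h⁻¹
C = C₀ · e^(−k·t) = 3.137 × e^(−0.03501 × 25.1)
  = 3.137 × 0.4153 = 1.303 mg/L

1.3 mg/L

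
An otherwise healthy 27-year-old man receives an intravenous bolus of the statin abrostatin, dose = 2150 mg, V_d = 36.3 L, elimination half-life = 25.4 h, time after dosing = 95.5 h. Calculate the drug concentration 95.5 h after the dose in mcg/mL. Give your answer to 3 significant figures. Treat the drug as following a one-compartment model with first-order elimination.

C₀ = Dose / Vd = 2150 / 36.3 = 59.23 mg/L
k = ln2 / t½ = 0.693147 / 25.4 = 0.02729 h⁻¹
C = C₀ · e^(−k·t) = 59.23 × e^(−0.02729 × 95.5)
  = 59.23 × 0.07381 = 4.372 mg/L
(4.372 mg/L = 4.372 mcg/mL)

4.37 mcg/mL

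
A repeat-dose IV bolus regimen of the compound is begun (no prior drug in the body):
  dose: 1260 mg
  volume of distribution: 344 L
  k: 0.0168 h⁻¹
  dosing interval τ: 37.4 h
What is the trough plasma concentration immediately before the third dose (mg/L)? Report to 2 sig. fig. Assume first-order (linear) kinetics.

C₀ per dose = Dose / Vd = 1260 / 344 = 3.663 mg/L
Fraction remaining after one interval: r = e^(−kτ) = e^(−0.01680 × 37.4) = 0.5335
Before dose 3, 2 doses have been given (aged 1τ, 2τ).
C_trough = C₀ × (r + r²) = 3.663 × (0.5335 + 0.2846) = 2.997 mg/L

3.0 mg/L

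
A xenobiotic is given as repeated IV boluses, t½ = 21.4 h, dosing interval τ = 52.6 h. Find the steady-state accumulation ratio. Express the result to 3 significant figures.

k = ln2 / t½ = 0.693147 / 21.4 = 0.03239 h⁻¹
e^(−kτ) = e^(−0.03239 × 52.6) = 0.1820
Accumulation ratio R = 1 / (1 − e^(−kτ)) = 1 / (1 − 0.1820) = 1.222

1.22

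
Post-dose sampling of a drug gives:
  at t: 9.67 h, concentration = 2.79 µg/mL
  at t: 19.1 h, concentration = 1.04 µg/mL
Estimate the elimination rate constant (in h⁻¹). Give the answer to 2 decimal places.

0.10 h⁻¹

k = ln(C₁/C₂) / (t₂ − t₁) = ln(2.79/1.04) / (19.1 − 9.67)
  = 0.9868 / 9.430 = 0.1046 h⁻¹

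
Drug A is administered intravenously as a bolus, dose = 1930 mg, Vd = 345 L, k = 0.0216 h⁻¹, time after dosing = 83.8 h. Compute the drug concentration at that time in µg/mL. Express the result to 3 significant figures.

0.915 µg/mL

C₀ = Dose / Vd = 1930 / 345 = 5.594 mg/L
C = C₀ · e^(−k·t) = 5.594 × e^(−0.02160 × 83.8)
  = 5.594 × 0.1636 = 0.9152 mg/L
(0.9152 mg/L = 0.9152 µg/mL)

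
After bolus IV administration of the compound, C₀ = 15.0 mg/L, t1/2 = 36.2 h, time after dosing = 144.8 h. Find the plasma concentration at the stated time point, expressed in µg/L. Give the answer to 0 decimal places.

938 µg/L

k = ln2 / t½ = 0.693147 / 36.2 = 0.01915 h⁻¹
t / t½ = 144.8 / 36.2 = 4 half-lives
C = C₀ × (1/2)^4 = 15.00 × 0.06250 = 0.9375 mg/L
Convert: 0.9375 mg/L × 1000 = 937.5 µg/L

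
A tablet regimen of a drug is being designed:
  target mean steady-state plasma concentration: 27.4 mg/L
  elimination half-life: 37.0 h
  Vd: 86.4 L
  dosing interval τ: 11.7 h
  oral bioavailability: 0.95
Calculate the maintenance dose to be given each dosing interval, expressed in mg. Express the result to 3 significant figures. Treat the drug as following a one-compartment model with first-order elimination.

k = ln2 / t½ = 0.693147 / 37.0 = 0.01873 h⁻¹
CL = k × Vd = 0.01873 × 86.4 = 1.618 L/h
At steady state, F × (Dose/τ) = Css × CL.
Dose = Css × CL × τ / F = 27.4 × 1.618 × 11.7 / 0.95 = 546.0 mg

546 mg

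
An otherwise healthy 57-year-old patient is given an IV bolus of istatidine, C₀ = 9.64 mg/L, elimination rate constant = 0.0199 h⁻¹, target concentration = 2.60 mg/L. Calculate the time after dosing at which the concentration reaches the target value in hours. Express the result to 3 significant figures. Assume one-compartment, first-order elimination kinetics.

65.8 h

t = ln(C₀ / C) / k = ln(9.640 / 2.60) / 0.01990
  = ln(3.708) / 0.01990 = 1.310 / 0.01990 = 65.83 h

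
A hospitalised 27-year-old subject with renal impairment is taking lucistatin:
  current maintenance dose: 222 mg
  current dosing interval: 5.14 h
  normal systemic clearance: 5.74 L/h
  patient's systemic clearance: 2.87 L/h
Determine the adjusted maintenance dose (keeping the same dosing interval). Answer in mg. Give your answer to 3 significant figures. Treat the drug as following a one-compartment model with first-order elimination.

To keep the same average steady-state level, dosing rate must scale with clearance.
CL ratio = 2.87 / 5.74 = 0.5000
New dose (same interval) = 222 × 0.5000 = 111.0 mg

111 mg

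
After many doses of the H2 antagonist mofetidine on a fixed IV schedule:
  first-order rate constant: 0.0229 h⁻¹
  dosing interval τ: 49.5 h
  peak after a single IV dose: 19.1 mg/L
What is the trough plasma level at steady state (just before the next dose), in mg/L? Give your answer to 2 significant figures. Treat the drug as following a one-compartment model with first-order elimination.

e^(−kτ) = e^(−0.02290 × 49.5) = 0.3219
Accumulation ratio R = 1 / (1 − e^(−kτ)) = 1 / (1 − 0.3219) = 1.475
Steady-state trough = C₀ × R × e^(−kτ) = 19.1 × 1.475 × 0.3219 = 9.069 mg/L

9.1 mg/L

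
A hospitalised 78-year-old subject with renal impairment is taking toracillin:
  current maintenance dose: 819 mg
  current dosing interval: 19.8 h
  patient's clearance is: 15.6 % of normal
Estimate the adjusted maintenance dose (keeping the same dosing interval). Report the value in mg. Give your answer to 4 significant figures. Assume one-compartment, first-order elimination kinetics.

127.8 mg

To keep the same average steady-state level, dosing rate must scale with clearance.
CL ratio = 15.6 / 100 = 0.1560
New dose (same interval) = 819 × 0.1560 = 127.8 mg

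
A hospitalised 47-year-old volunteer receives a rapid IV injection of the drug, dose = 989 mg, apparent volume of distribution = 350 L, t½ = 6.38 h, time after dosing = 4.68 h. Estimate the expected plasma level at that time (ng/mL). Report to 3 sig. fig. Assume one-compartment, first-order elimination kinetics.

1700 ng/mL

C₀ = Dose / Vd = 989.0 / 350 = 2.826 mg/L
k = ln2 / t½ = 0.693147 / 6.38 = 0.1086 h⁻¹
C = C₀ · e^(−k·t) = 2.826 × e^(−0.1086 × 4.68)
  = 2.826 × 0.6015 = 1.700 mg/L
Convert: 1.700 mg/L × 1000 = 1700 ng/mL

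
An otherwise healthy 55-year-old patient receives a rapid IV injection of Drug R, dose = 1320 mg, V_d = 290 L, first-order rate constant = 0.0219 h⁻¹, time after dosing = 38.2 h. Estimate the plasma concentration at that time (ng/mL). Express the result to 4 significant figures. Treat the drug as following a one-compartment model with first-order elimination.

1972 ng/mL

C₀ = Dose / Vd = 1320 / 290 = 4.552 mg/L
C = C₀ · e^(−k·t) = 4.552 × e^(−0.02190 × 38.2)
  = 4.552 × 0.4332 = 1.972 mg/L
Convert: 1.972 mg/L × 1000 = 1972 ng/mL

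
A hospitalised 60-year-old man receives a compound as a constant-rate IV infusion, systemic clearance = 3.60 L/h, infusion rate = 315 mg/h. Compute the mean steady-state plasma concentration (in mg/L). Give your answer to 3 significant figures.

87.5 mg/L

At steady state Css = R₀ / CL = 315 / 3.600 = 87.50 mg/L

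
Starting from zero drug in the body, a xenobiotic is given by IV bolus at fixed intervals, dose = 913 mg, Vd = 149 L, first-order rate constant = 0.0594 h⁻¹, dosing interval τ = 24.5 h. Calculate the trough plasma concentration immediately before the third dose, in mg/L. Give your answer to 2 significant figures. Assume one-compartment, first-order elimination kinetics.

C₀ per dose = Dose / Vd = 913 / 149 = 6.128 mg/L
Fraction remaining after one interval: r = e^(−kτ) = e^(−0.05940 × 24.5) = 0.2333
Before dose 3, 2 doses have been given (aged 1τ, 2τ).
C_trough = C₀ × (r + r²) = 6.128 × (0.2333 + 0.05443) = 1.763 mg/L

1.8 mg/L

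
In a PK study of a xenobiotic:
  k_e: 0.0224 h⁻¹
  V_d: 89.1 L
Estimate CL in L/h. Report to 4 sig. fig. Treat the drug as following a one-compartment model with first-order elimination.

1.996 L/h

CL = k × Vd = 0.0224 × 89.1 = 1.996 L/h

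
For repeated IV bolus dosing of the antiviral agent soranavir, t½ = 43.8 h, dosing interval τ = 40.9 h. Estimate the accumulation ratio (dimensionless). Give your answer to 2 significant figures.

k = ln2 / t½ = 0.693147 / 43.8 = 0.01583 h⁻¹
e^(−kτ) = e^(−0.01583 × 40.9) = 0.5234
Accumulation ratio R = 1 / (1 − e^(−kτ)) = 1 / (1 − 0.5234) = 2.098

2.1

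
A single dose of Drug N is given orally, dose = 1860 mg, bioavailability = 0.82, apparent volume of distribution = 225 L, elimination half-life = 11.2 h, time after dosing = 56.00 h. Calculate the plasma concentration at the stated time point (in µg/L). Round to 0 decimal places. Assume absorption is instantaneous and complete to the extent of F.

212 µg/L

Amount reaching circulation = F × Dose = 0.82 × 1860 = 1525 mg
C₀ = F·Dose / Vd = 1525 / 225 = 6.778 mg/L
k = ln2 / t½ = 0.693147 / 11.2 = 0.06189 h⁻¹
t / t½ = 56.00 / 11.2 = 5 half-lives
C = C₀ × (1/2)^5 = 6.778 × 0.03125 = 0.2118 mg/L
Convert: 0.2118 mg/L × 1000 = 211.8 µg/L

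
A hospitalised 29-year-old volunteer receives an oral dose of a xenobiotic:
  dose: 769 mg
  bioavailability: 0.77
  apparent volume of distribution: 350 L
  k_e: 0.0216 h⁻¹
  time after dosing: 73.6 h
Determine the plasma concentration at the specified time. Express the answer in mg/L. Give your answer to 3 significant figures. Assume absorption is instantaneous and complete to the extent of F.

Amount reaching circulation = F × Dose = 0.77 × 769.0 = 592.1 mg
C₀ = F·Dose / Vd = 592.1 / 350 = 1.692 mg/L
C = C₀ · e^(−k·t) = 1.692 × e^(−0.02160 × 73.6)
  = 1.692 × 0.2040 = 0.3452 mg/L

0.345 mg/L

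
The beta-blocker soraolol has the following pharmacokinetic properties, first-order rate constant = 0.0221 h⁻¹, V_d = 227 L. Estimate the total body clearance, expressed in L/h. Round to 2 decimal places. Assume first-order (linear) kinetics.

CL = k × Vd = 0.0221 × 227 = 5.017 L/h

5.02 L/h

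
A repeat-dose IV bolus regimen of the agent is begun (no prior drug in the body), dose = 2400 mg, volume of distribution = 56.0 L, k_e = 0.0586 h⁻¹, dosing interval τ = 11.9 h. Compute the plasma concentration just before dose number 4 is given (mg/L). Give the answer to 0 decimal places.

37 mg/L

C₀ per dose = Dose / Vd = 2400 / 56.0 = 42.86 mg/L
Fraction remaining after one interval: r = e^(−kτ) = e^(−0.05860 × 11.9) = 0.4979
Before dose 4, 3 doses have been given (aged 1τ, 2τ, 3τ).
C_trough = C₀ × (r + r² + … + r^3) = C₀ × r(1−r^3)/(1−r)
        = 42.86 × 0.4979 × (1 − 0.1234) / (1 − 0.4979) = 37.26 mg/L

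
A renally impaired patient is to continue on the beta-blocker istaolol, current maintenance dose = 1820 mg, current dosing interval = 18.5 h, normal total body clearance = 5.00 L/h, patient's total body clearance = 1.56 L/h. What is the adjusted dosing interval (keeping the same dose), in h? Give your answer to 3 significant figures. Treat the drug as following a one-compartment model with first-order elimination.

To keep the same average steady-state level, dosing rate must scale with clearance.
CL ratio = 1.56 / 5.00 = 0.3120
New interval (same dose) = 18.5 / 0.3120 = 59.29 h

59.3 h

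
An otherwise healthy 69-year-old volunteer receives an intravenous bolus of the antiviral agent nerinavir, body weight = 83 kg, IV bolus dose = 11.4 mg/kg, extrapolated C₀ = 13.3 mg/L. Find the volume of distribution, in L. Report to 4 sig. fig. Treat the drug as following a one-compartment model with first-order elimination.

71.14 L

Dose = 11.4 × 83 = 946.2 mg
Vd = Dose / C₀ = 946.2 / 13.3 = 71.14 L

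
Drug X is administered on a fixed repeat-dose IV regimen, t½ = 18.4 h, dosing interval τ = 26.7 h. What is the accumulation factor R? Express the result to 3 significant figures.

k = ln2 / t½ = 0.693147 / 18.4 = 0.03767 h⁻¹
e^(−kτ) = e^(−0.03767 × 26.7) = 0.3658
Accumulation ratio R = 1 / (1 − e^(−kτ)) = 1 / (1 − 0.3658) = 1.577

1.58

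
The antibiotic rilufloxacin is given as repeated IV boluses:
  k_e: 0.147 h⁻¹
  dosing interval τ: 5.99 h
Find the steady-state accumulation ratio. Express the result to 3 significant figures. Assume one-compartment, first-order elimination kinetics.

1.71

e^(−kτ) = e^(−0.1470 × 5.99) = 0.4146
Accumulation ratio R = 1 / (1 − e^(−kτ)) = 1 / (1 − 0.4146) = 1.708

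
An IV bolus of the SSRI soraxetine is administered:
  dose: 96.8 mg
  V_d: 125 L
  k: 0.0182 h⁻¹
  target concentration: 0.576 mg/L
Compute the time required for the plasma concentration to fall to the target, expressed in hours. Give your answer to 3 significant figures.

C₀ = Dose / Vd = 96.80 / 125 = 0.7744 mg/L
t = ln(C₀ / C) / k = ln(0.7744 / 0.576) / 0.01820
  = ln(1.344) / 0.01820 = 0.2957 / 0.01820 = 16.25 h

16.3 h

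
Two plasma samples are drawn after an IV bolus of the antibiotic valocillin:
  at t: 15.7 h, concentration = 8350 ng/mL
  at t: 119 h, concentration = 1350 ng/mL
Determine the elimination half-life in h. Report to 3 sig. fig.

k = ln(C₁/C₂) / (t₂ − t₁) = ln(8350/1350) / (119 − 15.7)
  = 1.822 / 103.3 = 0.01764 h⁻¹
t½ = ln2 / k = 0.693147 / 0.01764 = 39.29 h

39.3 h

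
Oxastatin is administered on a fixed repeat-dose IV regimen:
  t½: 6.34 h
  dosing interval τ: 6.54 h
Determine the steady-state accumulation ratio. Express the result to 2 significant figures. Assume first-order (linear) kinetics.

2.0

k = ln2 / t½ = 0.693147 / 6.34 = 0.1093 h⁻¹
e^(−kτ) = e^(−0.1093 × 6.54) = 0.4893
Accumulation ratio R = 1 / (1 − e^(−kτ)) = 1 / (1 − 0.4893) = 1.958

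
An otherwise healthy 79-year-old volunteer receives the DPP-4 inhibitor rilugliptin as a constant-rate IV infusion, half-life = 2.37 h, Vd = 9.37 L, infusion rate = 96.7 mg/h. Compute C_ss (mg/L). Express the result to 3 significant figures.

k = ln2 / t½ = 0.693147 / 2.37 = 0.2925 h⁻¹
CL = k × Vd = 0.2925 × 9.37 = 2.741 L/h
At steady state Css = R₀ / CL = 96.7 / 2.741 = 35.28 mg/L

35.3 mg/L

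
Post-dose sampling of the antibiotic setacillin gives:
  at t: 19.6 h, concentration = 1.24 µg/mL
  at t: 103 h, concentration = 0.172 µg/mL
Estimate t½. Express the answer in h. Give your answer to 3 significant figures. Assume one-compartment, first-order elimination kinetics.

29.3 h

k = ln(C₁/C₂) / (t₂ − t₁) = ln(1.24/0.172) / (103 − 19.6)
  = 1.975 / 83.40 = 0.02368 h⁻¹
t½ = ln2 / k = 0.693147 / 0.02368 = 29.27 h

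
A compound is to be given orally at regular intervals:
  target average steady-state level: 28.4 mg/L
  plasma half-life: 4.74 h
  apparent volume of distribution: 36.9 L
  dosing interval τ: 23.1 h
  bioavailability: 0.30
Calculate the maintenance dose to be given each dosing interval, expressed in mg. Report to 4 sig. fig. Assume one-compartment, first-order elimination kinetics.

k = ln2 / t½ = 0.693147 / 4.74 = 0.1462 h⁻¹
CL = k × Vd = 0.1462 × 36.9 = 5.395 L/h
At steady state, F × (Dose/τ) = Css × CL.
Dose = Css × CL × τ / F = 28.4 × 5.395 × 23.1 / 0.30 = 11800 mg

11800 mg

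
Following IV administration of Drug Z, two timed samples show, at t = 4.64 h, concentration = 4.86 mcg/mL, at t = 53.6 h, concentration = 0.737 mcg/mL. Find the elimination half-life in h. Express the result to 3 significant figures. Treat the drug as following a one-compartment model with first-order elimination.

k = ln(C₁/C₂) / (t₂ − t₁) = ln(4.86/0.737) / (53.6 − 4.64)
  = 1.886 / 48.96 = 0.03852 h⁻¹
t½ = ln2 / k = 0.693147 / 0.03852 = 17.99 h

18.0 h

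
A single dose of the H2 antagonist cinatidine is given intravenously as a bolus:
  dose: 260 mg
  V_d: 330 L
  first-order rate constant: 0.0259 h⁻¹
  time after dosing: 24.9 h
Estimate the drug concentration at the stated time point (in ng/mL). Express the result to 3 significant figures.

413 ng/mL

C₀ = Dose / Vd = 260.0 / 330 = 0.7879 mg/L
C = C₀ · e^(−k·t) = 0.7879 × e^(−0.02590 × 24.9)
  = 0.7879 × 0.5247 = 0.4134 mg/L
Convert: 0.4134 mg/L × 1000 = 413.4 ng/mL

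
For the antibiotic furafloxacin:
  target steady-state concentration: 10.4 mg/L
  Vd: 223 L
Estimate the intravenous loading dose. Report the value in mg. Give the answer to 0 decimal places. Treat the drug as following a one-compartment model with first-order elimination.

LD = Css × Vd = 10.4 × 223 = 2319 mg

2319 mg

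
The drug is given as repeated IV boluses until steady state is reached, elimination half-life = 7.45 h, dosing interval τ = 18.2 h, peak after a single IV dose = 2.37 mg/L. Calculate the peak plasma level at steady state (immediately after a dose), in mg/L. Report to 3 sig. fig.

2.90 mg/L

k = ln2 / t½ = 0.693147 / 7.45 = 0.09304 h⁻¹
e^(−kτ) = e^(−0.09304 × 18.2) = 0.1839
Accumulation ratio R = 1 / (1 − e^(−kτ)) = 1 / (1 − 0.1839) = 1.225
Steady-state peak = C₀ × R = 2.37 × 1.225 = 2.903 mg/L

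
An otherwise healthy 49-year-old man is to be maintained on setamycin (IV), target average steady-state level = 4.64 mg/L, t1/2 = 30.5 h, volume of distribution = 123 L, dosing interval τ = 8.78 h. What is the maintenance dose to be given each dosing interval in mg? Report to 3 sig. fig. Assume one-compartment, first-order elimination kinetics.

114 mg

k = ln2 / t½ = 0.693147 / 30.5 = 0.02273 h⁻¹
CL = k × Vd = 0.02273 × 123 = 2.796 L/h
At steady state, Dose/τ = Css × CL.
Dose = Css × CL × τ = 4.64 × 2.796 × 8.78 = 113.9 mg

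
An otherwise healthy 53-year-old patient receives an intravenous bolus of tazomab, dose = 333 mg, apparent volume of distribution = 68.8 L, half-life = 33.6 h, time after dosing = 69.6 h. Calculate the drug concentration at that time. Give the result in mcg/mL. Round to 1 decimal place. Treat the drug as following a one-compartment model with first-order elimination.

1.2 mcg/mL

C₀ = Dose / Vd = 333.0 / 68.8 = 4.840 mg/L
k = ln2 / t½ = 0.693147 / 33.6 = 0.02063 h⁻¹
C = C₀ · e^(−k·t) = 4.840 × e^(−0.02063 × 69.6)
  = 4.840 × 0.2379 = 1.151 mg/L
(1.151 mg/L = 1.151 mcg/mL)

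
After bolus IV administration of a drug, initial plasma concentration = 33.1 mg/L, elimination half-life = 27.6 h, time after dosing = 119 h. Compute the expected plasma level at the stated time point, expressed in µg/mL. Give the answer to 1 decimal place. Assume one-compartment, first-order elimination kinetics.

1.7 µg/mL

k = ln2 / t½ = 0.693147 / 27.6 = 0.02511 h⁻¹
C = C₀ · e^(−k·t) = 33.10 × e^(−0.02511 × 119)
  = 33.10 × 0.05038 = 1.668 mg/L
(1.668 mg/L = 1.668 µg/mL)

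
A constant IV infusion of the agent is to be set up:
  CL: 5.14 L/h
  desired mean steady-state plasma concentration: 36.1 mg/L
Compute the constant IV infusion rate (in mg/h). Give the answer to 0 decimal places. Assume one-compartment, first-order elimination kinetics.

186 mg/h

At steady state, infusion rate R₀ = Css × CL = 36.1 × 5.140 = 185.6 mg/h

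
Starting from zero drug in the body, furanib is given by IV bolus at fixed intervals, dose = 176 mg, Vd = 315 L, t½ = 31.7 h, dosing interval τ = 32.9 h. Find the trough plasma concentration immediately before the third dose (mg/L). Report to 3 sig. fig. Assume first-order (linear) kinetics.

0.405 mg/L

C₀ per dose = Dose / Vd = 176 / 315 = 0.5587 mg/L
k = ln2 / t½ = 0.693147 / 31.7 = 0.02187 h⁻¹
Fraction remaining after one interval: r = e^(−kτ) = e^(−0.02187 × 32.9) = 0.4870
Before dose 3, 2 doses have been given (aged 1τ, 2τ).
C_trough = C₀ × (r + r²) = 0.5587 × (0.4870 + 0.2372) = 0.4046 mg/L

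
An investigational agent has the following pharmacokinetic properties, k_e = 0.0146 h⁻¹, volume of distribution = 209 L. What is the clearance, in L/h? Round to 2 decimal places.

3.05 L/h

CL = k × Vd = 0.0146 × 209 = 3.051 L/h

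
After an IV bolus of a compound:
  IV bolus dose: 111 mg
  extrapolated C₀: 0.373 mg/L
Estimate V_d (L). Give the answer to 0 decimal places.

Vd = Dose / C₀ = 111.0 / 0.373 = 297.6 L

298 L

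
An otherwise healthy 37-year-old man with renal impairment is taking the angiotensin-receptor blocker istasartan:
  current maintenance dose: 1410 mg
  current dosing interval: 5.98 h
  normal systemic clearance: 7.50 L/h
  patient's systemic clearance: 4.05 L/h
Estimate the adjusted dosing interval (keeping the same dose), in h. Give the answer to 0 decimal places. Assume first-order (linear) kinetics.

To keep the same average steady-state level, dosing rate must scale with clearance.
CL ratio = 4.05 / 7.50 = 0.5400
New interval (same dose) = 5.98 / 0.5400 = 11.07 h

11 h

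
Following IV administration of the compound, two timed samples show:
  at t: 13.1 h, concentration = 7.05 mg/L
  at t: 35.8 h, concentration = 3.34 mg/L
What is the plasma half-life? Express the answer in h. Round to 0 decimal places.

21 h

k = ln(C₁/C₂) / (t₂ − t₁) = ln(7.05/3.34) / (35.8 − 13.1)
  = 0.7471 / 22.70 = 0.03291 h⁻¹
t½ = ln2 / k = 0.693147 / 0.03291 = 21.06 h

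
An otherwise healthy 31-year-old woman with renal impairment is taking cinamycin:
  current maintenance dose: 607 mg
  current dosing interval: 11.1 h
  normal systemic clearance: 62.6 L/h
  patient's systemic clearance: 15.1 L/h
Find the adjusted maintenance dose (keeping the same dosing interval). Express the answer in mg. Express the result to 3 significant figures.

146 mg

To keep the same average steady-state level, dosing rate must scale with clearance.
CL ratio = 15.1 / 62.6 = 0.2412
New dose (same interval) = 607 × 0.2412 = 146.4 mg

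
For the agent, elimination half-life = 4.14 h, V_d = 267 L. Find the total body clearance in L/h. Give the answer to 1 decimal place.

44.7 L/h

k = ln2 / t½ = 0.693147 / 4.14 = 0.1674 h⁻¹
CL = k × Vd = 0.1674 × 267 = 44.70 L/h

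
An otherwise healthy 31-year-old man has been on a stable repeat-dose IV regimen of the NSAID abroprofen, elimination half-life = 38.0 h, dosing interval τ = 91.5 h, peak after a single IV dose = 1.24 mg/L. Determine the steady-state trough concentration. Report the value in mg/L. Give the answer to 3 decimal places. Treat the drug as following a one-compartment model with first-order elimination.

k = ln2 / t½ = 0.693147 / 38.0 = 0.01824 h⁻¹
e^(−kτ) = e^(−0.01824 × 91.5) = 0.1884
Accumulation ratio R = 1 / (1 − e^(−kτ)) = 1 / (1 − 0.1884) = 1.232
Steady-state trough = C₀ × R × e^(−kτ) = 1.24 × 1.232 × 0.1884 = 0.2878 mg/L

0.288 mg/L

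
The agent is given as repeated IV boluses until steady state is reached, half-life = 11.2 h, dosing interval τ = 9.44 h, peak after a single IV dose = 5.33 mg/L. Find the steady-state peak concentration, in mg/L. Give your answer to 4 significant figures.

k = ln2 / t½ = 0.693147 / 11.2 = 0.06189 h⁻¹
e^(−kτ) = e^(−0.06189 × 9.44) = 0.5575
Accumulation ratio R = 1 / (1 − e^(−kτ)) = 1 / (1 − 0.5575) = 2.260
Steady-state peak = C₀ × R = 5.33 × 2.260 = 12.05 mg/L

12.05 mg/L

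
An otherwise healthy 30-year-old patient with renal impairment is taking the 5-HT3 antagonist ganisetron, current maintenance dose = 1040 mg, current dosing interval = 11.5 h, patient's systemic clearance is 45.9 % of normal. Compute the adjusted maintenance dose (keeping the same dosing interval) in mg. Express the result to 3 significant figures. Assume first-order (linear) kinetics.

477 mg

To keep the same average steady-state level, dosing rate must scale with clearance.
CL ratio = 45.9 / 100 = 0.4590
New dose (same interval) = 1040 × 0.4590 = 477.4 mg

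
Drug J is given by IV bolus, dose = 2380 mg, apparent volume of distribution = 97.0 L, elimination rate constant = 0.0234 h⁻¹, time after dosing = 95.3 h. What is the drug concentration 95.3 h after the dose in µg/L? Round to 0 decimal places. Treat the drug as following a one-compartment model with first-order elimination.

2638 µg/L

C₀ = Dose / Vd = 2380 / 97.0 = 24.54 mg/L
C = C₀ · e^(−k·t) = 24.54 × e^(−0.02340 × 95.3)
  = 24.54 × 0.1075 = 2.638 mg/L
Convert: 2.638 mg/L × 1000 = 2638 µg/L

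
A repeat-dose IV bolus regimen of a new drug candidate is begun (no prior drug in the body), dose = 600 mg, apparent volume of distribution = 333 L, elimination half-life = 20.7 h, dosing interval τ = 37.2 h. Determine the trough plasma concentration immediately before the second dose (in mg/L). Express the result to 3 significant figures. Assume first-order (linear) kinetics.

C₀ per dose = Dose / Vd = 600 / 333 = 1.802 mg/L
k = ln2 / t½ = 0.693147 / 20.7 = 0.03349 h⁻¹
Fraction remaining after one interval: r = e^(−kτ) = e^(−0.03349 × 37.2) = 0.2877
Before dose 2, 1 dose has been given (aged 1τ).
C_trough = C₀ × r = 1.802 × 0.2877 = 0.5184 mg/L

0.518 mg/L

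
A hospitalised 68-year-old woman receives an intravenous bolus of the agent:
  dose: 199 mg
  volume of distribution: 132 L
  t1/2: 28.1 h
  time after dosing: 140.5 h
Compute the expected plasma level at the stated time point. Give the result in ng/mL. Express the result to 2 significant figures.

C₀ = Dose / Vd = 199.0 / 132 = 1.508 mg/L
k = ln2 / t½ = 0.693147 / 28.1 = 0.02467 h⁻¹
t / t½ = 140.5 / 28.1 = 5 half-lives
C = C₀ × (1/2)^5 = 1.508 × 0.03125 = 0.04713 mg/L
Convert: 0.04713 mg/L × 1000 = 47.13 ng/mL

47 ng/mL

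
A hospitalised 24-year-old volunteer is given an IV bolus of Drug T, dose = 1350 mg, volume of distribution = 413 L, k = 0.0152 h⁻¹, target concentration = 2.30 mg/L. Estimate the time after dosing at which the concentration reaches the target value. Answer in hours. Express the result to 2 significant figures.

C₀ = Dose / Vd = 1350 / 413 = 3.269 mg/L
t = ln(C₀ / C) / k = ln(3.269 / 2.30) / 0.01520
  = ln(1.421) / 0.01520 = 0.3514 / 0.01520 = 23.12 h

23 h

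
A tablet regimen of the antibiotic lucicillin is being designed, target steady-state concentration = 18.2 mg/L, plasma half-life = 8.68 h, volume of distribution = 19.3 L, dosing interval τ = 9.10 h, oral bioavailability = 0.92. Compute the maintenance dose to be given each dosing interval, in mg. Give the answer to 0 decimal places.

277 mg

k = ln2 / t½ = 0.693147 / 8.68 = 0.07986 h⁻¹
CL = k × Vd = 0.07986 × 19.3 = 1.541 L/h
At steady state, F × (Dose/τ) = Css × CL.
Dose = Css × CL × τ / F = 18.2 × 1.541 × 9.10 / 0.92 = 277.4 mg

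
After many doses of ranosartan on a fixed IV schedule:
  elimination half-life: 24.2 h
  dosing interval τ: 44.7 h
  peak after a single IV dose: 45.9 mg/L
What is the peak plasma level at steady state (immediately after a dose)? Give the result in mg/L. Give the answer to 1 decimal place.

63.6 mg/L

k = ln2 / t½ = 0.693147 / 24.2 = 0.02864 h⁻¹
e^(−kτ) = e^(−0.02864 × 44.7) = 0.2780
Accumulation ratio R = 1 / (1 − e^(−kτ)) = 1 / (1 − 0.2780) = 1.385
Steady-state peak = C₀ × R = 45.9 × 1.385 = 63.57 mg/L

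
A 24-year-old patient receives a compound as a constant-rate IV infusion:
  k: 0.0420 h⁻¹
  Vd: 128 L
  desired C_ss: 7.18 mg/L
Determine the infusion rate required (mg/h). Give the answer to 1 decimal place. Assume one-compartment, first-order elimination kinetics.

CL = k × Vd = 0.04200 × 128 = 5.376 L/h
At steady state, infusion rate R₀ = Css × CL = 7.18 × 5.376 = 38.60 mg/h

38.6 mg/h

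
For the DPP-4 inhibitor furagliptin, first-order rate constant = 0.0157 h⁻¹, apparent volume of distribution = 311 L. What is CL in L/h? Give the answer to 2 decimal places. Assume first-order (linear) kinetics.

CL = k × Vd = 0.0157 × 311 = 4.883 L/h

4.88 L/h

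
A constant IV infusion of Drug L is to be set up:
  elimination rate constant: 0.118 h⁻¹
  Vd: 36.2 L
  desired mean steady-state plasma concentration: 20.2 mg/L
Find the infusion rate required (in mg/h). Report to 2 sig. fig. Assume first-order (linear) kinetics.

86 mg/h

CL = k × Vd = 0.1180 × 36.2 = 4.272 L/h
At steady state, infusion rate R₀ = Css × CL = 20.2 × 4.272 = 86.29 mg/h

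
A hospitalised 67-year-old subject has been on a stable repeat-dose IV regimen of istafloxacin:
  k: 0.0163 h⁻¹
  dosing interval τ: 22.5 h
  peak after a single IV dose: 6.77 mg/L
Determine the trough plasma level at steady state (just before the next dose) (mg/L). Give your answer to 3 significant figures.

e^(−kτ) = e^(−0.01630 × 22.5) = 0.6930
Accumulation ratio R = 1 / (1 − e^(−kτ)) = 1 / (1 − 0.6930) = 3.257
Steady-state trough = C₀ × R × e^(−kτ) = 6.77 × 3.257 × 0.6930 = 15.28 mg/L

15.3 mg/L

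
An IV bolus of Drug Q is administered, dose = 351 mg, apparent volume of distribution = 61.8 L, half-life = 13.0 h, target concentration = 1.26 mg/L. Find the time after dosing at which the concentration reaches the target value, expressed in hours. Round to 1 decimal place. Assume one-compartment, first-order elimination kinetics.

28.2 h

C₀ = Dose / Vd = 351.0 / 61.8 = 5.680 mg/L
k = ln2 / t½ = 0.693147 / 13.0 = 0.05332 h⁻¹
t = ln(C₀ / C) / k = ln(5.680 / 1.26) / 0.05332
  = ln(4.508) / 0.05332 = 1.506 / 0.05332 = 28.24 h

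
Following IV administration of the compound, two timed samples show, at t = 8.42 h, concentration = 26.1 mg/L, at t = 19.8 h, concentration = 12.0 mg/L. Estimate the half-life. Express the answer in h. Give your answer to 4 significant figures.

10.15 h

k = ln(C₁/C₂) / (t₂ − t₁) = ln(26.1/12.0) / (19.8 − 8.42)
  = 0.7770 / 11.38 = 0.06828 h⁻¹
t½ = ln2 / k = 0.693147 / 0.06828 = 10.15 h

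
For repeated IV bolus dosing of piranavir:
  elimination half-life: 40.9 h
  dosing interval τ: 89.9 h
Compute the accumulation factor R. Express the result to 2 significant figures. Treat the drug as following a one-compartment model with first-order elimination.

k = ln2 / t½ = 0.693147 / 40.9 = 0.01695 h⁻¹
e^(−kτ) = e^(−0.01695 × 89.9) = 0.2179
Accumulation ratio R = 1 / (1 − e^(−kτ)) = 1 / (1 − 0.2179) = 1.279

1.3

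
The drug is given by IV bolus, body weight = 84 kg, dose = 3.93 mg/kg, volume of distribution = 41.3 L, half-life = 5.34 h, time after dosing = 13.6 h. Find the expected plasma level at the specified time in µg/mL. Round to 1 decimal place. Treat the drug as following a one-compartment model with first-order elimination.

Total dose = 3.93 × 84 = 330.1 mg
C₀ = Dose / Vd = 330.1 / 41.3 = 7.993 mg/L
k = ln2 / t½ = 0.693147 / 5.34 = 0.1298 h⁻¹
C = C₀ · e^(−k·t) = 7.993 × e^(−0.1298 × 13.6)
  = 7.993 × 0.1711 = 1.368 mg/L
(1.368 mg/L = 1.368 µg/mL)

1.4 µg/mL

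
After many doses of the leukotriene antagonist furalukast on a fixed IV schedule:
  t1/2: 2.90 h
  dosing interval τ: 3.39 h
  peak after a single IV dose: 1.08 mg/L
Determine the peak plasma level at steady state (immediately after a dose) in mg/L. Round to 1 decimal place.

k = ln2 / t½ = 0.693147 / 2.90 = 0.2390 h⁻¹
e^(−kτ) = e^(−0.2390 × 3.39) = 0.4448
Accumulation ratio R = 1 / (1 − e^(−kτ)) = 1 / (1 − 0.4448) = 1.801
Steady-state peak = C₀ × R = 1.08 × 1.801 = 1.945 mg/L

1.9 mg/L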